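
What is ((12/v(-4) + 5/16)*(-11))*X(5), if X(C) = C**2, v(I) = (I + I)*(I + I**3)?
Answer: -25025/272 ≈ -92.004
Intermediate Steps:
v(I) = 2*I*(I + I**3) (v(I) = (2*I)*(I + I**3) = 2*I*(I + I**3))
((12/v(-4) + 5/16)*(-11))*X(5) = ((12/((2*(-4)**2*(1 + (-4)**2))) + 5/16)*(-11))*5**2 = ((12/((2*16*(1 + 16))) + 5*(1/16))*(-11))*25 = ((12/((2*16*17)) + 5/16)*(-11))*25 = ((12/544 + 5/16)*(-11))*25 = ((12*(1/544) + 5/16)*(-11))*25 = ((3/136 + 5/16)*(-11))*25 = ((91/272)*(-11))*25 = -1001/272*25 = -25025/272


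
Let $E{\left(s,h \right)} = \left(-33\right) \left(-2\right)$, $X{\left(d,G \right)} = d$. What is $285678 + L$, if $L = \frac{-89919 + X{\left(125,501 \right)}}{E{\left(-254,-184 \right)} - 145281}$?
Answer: $\frac{41484820564}{145215} \approx 2.8568 \cdot 10^{5}$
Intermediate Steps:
$E{\left(s,h \right)} = 66$
$L = \frac{89794}{145215}$ ($L = \frac{-89919 + 125}{66 - 145281} = - \frac{89794}{-145215} = \left(-89794\right) \left(- \frac{1}{145215}\right) = \frac{89794}{145215} \approx 0.61835$)
$285678 + L = 285678 + \frac{89794}{145215} = \frac{41484820564}{145215}$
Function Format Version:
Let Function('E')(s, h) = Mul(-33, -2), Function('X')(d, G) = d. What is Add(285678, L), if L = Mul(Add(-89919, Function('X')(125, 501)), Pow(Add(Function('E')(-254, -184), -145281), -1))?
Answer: Rational(41484820564, 145215) ≈ 2.8568e+5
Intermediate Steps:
Function('E')(s, h) = 66
L = Rational(89794, 145215) (L = Mul(Add(-89919, 125), Pow(Add(66, -145281), -1)) = Mul(-89794, Pow(-145215, -1)) = Mul(-89794, Rational(-1, 145215)) = Rational(89794, 145215) ≈ 0.61835)
Add(285678, L) = Add(285678, Rational(89794, 145215)) = Rational(41484820564, 145215)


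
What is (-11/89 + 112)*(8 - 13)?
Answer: -49785/89 ≈ -559.38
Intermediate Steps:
(-11/89 + 112)*(8 - 13) = (-11*1/89 + 112)*(-5) = (-11/89 + 112)*(-5) = (9957/89)*(-5) = -49785/89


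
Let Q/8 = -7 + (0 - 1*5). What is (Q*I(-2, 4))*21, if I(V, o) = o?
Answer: -8064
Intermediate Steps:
Q = -96 (Q = 8*(-7 + (0 - 1*5)) = 8*(-7 + (0 - 5)) = 8*(-7 - 5) = 8*(-12) = -96)
(Q*I(-2, 4))*21 = -96*4*21 = -384*21 = -8064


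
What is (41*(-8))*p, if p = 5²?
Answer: -8200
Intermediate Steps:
p = 25
(41*(-8))*p = (41*(-8))*25 = -328*25 = -8200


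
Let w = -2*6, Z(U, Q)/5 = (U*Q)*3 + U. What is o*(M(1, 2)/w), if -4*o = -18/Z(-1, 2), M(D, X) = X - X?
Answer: 0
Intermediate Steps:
M(D, X) = 0
Z(U, Q) = 5*U + 15*Q*U (Z(U, Q) = 5*((U*Q)*3 + U) = 5*((Q*U)*3 + U) = 5*(3*Q*U + U) = 5*(U + 3*Q*U) = 5*U + 15*Q*U)
w = -12
o = -9/70 (o = -(-9)/(2*(5*(-1)*(1 + 3*2))) = -(-9)/(2*(5*(-1)*(1 + 6))) = -(-9)/(2*(5*(-1)*7)) = -(-9)/(2*(-35)) = -(-9)*(-1)/(2*35) = -¼*18/35 = -9/70 ≈ -0.12857)
o*(M(1, 2)/w) = -0/(-12) = -0*(-1)/12 = -9/70*0 = 0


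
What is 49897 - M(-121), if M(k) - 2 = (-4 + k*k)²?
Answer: -214191874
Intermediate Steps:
M(k) = 2 + (-4 + k²)² (M(k) = 2 + (-4 + k*k)² = 2 + (-4 + k²)²)
49897 - M(-121) = 49897 - (2 + (-4 + (-121)²)²) = 49897 - (2 + (-4 + 14641)²) = 49897 - (2 + 14637²) = 49897 - (2 + 214241769) = 49897 - 1*214241771 = 49897 - 214241771 = -214191874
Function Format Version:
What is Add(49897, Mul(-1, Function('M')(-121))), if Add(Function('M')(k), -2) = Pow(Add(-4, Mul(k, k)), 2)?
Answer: -214191874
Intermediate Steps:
Function('M')(k) = Add(2, Pow(Add(-4, Pow(k, 2)), 2)) (Function('M')(k) = Add(2, Pow(Add(-4, Mul(k, k)), 2)) = Add(2, Pow(Add(-4, Pow(k, 2)), 2)))
Add(49897, Mul(-1, Function('M')(-121))) = Add(49897, Mul(-1, Add(2, Pow(Add(-4, Pow(-121, 2)), 2)))) = Add(49897, Mul(-1, Add(2, Pow(Add(-4, 14641), 2)))) = Add(49897, Mul(-1, Add(2, Pow(14637, 2)))) = Add(49897, Mul(-1, Add(2, 214241769))) = Add(49897, Mul(-1, 214241771)) = Add(49897, -214241771) = -214191874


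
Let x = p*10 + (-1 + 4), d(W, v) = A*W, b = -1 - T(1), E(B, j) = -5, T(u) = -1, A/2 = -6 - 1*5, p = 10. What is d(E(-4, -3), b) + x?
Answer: 213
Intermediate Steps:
A = -22 (A = 2*(-6 - 1*5) = 2*(-6 - 5) = 2*(-11) = -22)
b = 0 (b = -1 - 1*(-1) = -1 + 1 = 0)
d(W, v) = -22*W
x = 103 (x = 10*10 + (-1 + 4) = 100 + 3 = 103)
d(E(-4, -3), b) + x = -22*(-5) + 103 = 110 + 103 = 213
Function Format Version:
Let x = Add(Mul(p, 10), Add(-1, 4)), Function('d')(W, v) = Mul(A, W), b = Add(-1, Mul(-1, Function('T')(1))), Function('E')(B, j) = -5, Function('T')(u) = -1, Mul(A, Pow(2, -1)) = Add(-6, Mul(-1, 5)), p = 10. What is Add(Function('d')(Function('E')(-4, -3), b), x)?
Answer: 213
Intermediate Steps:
A = -22 (A = Mul(2, Add(-6, Mul(-1, 5))) = Mul(2, Add(-6, -5)) = Mul(2, -11) = -22)
b = 0 (b = Add(-1, Mul(-1, -1)) = Add(-1, 1) = 0)
Function('d')(W, v) = Mul(-22, W)
x = 103 (x = Add(Mul(10, 10), Add(-1, 4)) = Add(100, 3) = 103)
Add(Function('d')(Function('E')(-4, -3), b), x) = Add(Mul(-22, -5), 103) = Add(110, 103) = 213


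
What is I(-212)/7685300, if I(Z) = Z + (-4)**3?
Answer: -69/1921325 ≈ -3.5913e-5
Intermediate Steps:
I(Z) = -64 + Z (I(Z) = Z - 64 = -64 + Z)
I(-212)/7685300 = (-64 - 212)/7685300 = -276*1/7685300 = -69/1921325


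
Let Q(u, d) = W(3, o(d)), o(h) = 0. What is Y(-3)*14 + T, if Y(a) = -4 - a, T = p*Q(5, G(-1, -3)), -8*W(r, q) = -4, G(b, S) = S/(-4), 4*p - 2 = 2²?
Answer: -53/4 ≈ -13.250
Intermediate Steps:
p = 3/2 (p = ½ + (¼)*2² = ½ + (¼)*4 = ½ + 1 = 3/2 ≈ 1.5000)
G(b, S) = -S/4 (G(b, S) = S*(-¼) = -S/4)
W(r, q) = ½ (W(r, q) = -⅛*(-4) = ½)
Q(u, d) = ½
T = ¾ (T = (3/2)*(½) = ¾ ≈ 0.75000)
Y(-3)*14 + T = (-4 - 1*(-3))*14 + ¾ = (-4 + 3)*14 + ¾ = -1*14 + ¾ = -14 + ¾ = -53/4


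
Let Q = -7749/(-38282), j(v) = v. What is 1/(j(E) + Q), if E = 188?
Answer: 38282/7204765 ≈ 0.0053134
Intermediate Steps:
Q = 7749/38282 (Q = -7749*(-1/38282) = 7749/38282 ≈ 0.20242)
1/(j(E) + Q) = 1/(188 + 7749/38282) = 1/(7204765/38282) = 38282/7204765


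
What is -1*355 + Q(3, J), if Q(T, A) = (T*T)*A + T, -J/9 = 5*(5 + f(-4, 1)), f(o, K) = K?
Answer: -2782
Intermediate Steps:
J = -270 (J = -45*(5 + 1) = -45*6 = -9*30 = -270)
Q(T, A) = T + A*T² (Q(T, A) = T²*A + T = A*T² + T = T + A*T²)
-1*355 + Q(3, J) = -1*355 + 3*(1 - 270*3) = -355 + 3*(1 - 810) = -355 + 3*(-809) = -355 - 2427 = -2782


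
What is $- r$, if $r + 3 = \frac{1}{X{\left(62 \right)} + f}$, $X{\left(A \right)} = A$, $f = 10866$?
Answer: $\frac{32783}{10928} \approx 2.9999$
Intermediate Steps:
$r = - \frac{32783}{10928}$ ($r = -3 + \frac{1}{62 + 10866} = -3 + \frac{1}{10928} = - \frac{32783}{10928} \approx -2.9999$)
$- r = \left(-1\right) \left(- \frac{32783}{10928}\right) = \frac{32783}{10928}$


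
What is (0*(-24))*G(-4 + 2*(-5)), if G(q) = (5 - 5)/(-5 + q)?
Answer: 0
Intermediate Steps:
G(q) = 0 (G(q) = 0/(-5 + q) = 0)
(0*(-24))*G(-4 + 2*(-5)) = (0*(-24))*0 = 0*0 = 0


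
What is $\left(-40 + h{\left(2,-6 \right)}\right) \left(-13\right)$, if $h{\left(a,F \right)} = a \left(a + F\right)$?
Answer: $624$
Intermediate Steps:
$h{\left(a,F \right)} = a \left(F + a\right)$
$\left(-40 + h{\left(2,-6 \right)}\right) \left(-13\right) = \left(-40 + 2 \left(-6 + 2\right)\right) \left(-13\right) = \left(-40 + 2 \left(-4\right)\right) \left(-13\right) = \left(-40 - 8\right) \left(-13\right) = \left(-48\right) \left(-13\right) = 624$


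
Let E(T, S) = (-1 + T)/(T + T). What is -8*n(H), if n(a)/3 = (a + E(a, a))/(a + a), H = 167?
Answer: -335664/27889 ≈ -12.036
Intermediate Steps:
E(T, S) = (-1 + T)/(2*T) (E(T, S) = (-1 + T)/((2*T)) = (-1 + T)*(1/(2*T)) = (-1 + T)/(2*T))
n(a) = 3*(a + (-1 + a)/(2*a))/(2*a) (n(a) = 3*((a + (-1 + a)/(2*a))/(a + a)) = 3*((a + (-1 + a)/(2*a))/((2*a))) = 3*((a + (-1 + a)/(2*a))*(1/(2*a))) = 3*((a + (-1 + a)/(2*a))/(2*a)) = 3*(a + (-1 + a)/(2*a))/(2*a))
-8*n(H) = -6*(-1 + 167 + 2*167²)/167² = -6*(-1 + 167 + 2*27889)/27889 = -6*(-1 + 167 + 55778)/27889 = -6*55944/27889 = -8*41958/27889 = -335664/27889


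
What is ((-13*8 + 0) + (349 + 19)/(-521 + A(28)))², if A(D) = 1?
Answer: 46321636/4225 ≈ 10964.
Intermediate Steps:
((-13*8 + 0) + (349 + 19)/(-521 + A(28)))² = ((-13*8 + 0) + (349 + 19)/(-521 + 1))² = ((-104 + 0) + 368/(-520))² = (-104 + 368*(-1/520))² = (-104 - 46/65)² = (-6806/65)² = 46321636/4225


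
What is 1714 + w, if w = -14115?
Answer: -12401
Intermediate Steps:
1714 + w = 1714 - 14115 = -12401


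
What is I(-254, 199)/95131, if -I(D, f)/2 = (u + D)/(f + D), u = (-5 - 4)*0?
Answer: -508/5232205 ≈ -9.7091e-5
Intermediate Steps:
u = 0 (u = -9*0 = 0)
I(D, f) = -2*D/(D + f) (I(D, f) = -2*(0 + D)/(f + D) = -2*D/(D + f))
I(-254, 199)/95131 = -2*(-254)/(-254 + 199)/95131 = -2*(-254)/(-55)*(1/95131) = -2*(-254)*(-1/55)*(1/95131) = -508/55*1/95131 = -508/5232205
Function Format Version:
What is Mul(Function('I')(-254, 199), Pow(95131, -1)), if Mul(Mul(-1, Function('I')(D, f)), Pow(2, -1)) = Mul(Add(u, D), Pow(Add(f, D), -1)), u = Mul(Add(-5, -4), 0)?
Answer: Rational(-508, 5232205) ≈ -9.7091e-5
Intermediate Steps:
u = 0 (u = Mul(-9, 0) = 0)
Function('I')(D, f) = Mul(-2, D, Pow(Add(D, f), -1)) (Function('I')(D, f) = Mul(-2, Mul(Add(0, D), Pow(Add(f, D), -1))) = Mul(-2, Mul(D, Pow(Add(D, f), -1))) = Mul(-2, D, Pow(Add(D, f), -1)))
Mul(Function('I')(-254, 199), Pow(95131, -1)) = Mul(Mul(-2, -254, Pow(Add(-254, 199), -1)), Pow(95131, -1)) = Mul(Mul(-2, -254, Pow(-55, -1)), Rational(1, 95131)) = Mul(Mul(-2, -254, Rational(-1, 55)), Rational(1, 95131)) = Mul(Rational(-508, 55), Rational(1, 95131)) = Rational(-508, 5232205)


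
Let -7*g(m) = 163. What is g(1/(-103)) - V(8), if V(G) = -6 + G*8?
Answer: -569/7 ≈ -81.286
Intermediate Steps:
g(m) = -163/7 (g(m) = -1/7*163 = -163/7)
V(G) = -6 + 8*G
g(1/(-103)) - V(8) = -163/7 - (-6 + 8*8) = -163/7 - (-6 + 64) = -163/7 - 1*58 = -163/7 - 58 = -569/7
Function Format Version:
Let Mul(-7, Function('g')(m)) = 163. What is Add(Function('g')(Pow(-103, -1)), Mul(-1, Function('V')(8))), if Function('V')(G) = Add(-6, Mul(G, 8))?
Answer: Rational(-569, 7) ≈ -81.286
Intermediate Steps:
Function('g')(m) = Rational(-163, 7) (Function('g')(m) = Mul(Rational(-1, 7), 163) = Rational(-163, 7))
Function('V')(G) = Add(-6, Mul(8, G))
Add(Function('g')(Pow(-103, -1)), Mul(-1, Function('V')(8))) = Add(Rational(-163, 7), Mul(-1, Add(-6, Mul(8, 8)))) = Add(Rational(-163, 7), Mul(-1, Add(-6, 64))) = Add(Rational(-163, 7), Mul(-1, 58)) = Add(Rational(-163, 7), -58) = Rational(-569, 7)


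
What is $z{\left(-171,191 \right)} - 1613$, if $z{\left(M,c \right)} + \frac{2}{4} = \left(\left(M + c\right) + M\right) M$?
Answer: $\frac{48415}{2} \approx 24208.0$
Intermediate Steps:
$z{\left(M,c \right)} = - \frac{1}{2} + M \left(c + 2 M\right)$ ($z{\left(M,c \right)} = - \frac{1}{2} + \left(\left(M + c\right) + M\right) M = - \frac{1}{2} + \left(c + 2 M\right) M = - \frac{1}{2} + M \left(c + 2 M\right)$)
$z{\left(-171,191 \right)} - 1613 = \left(- \frac{1}{2} + 2 \left(-171\right)^{2} - 32661\right) - 1613 = \left(- \frac{1}{2} + 2 \cdot 29241 - 32661\right) - 1613 = \left(- \frac{1}{2} + 58482 - 32661\right) - 1613 = \frac{51641}{2} - 1613 = \frac{48415}{2}$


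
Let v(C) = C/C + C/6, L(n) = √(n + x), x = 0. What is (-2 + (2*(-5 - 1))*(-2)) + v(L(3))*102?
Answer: 124 + 17*√3 ≈ 153.44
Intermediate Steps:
L(n) = √n (L(n) = √(n + 0) = √n)
v(C) = 1 + C/6 (v(C) = 1 + C*(⅙) = 1 + C/6)
(-2 + (2*(-5 - 1))*(-2)) + v(L(3))*102 = (-2 + (2*(-5 - 1))*(-2)) + (1 + √3/6)*102 = (-2 + (2*(-6))*(-2)) + (102 + 17*√3) = (-2 - 12*(-2)) + (102 + 17*√3) = (-2 + 24) + (102 + 17*√3) = 22 + (102 + 17*√3) = 124 + 17*√3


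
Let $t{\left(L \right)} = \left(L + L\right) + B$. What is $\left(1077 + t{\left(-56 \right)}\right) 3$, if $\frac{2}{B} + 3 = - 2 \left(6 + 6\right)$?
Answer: $\frac{26053}{9} \approx 2894.8$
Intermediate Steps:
$B = - \frac{2}{27}$ ($B = \frac{2}{-3 - 2 \left(6 + 6\right)} = \frac{2}{-3 - 24} = \frac{2}{-27} = 2 \left(- \frac{1}{27}\right) = - \frac{2}{27} \approx -0.074074$)
$t{\left(L \right)} = - \frac{2}{27} + 2 L$ ($t{\left(L \right)} = \left(L + L\right) - \frac{2}{27} = 2 L - \frac{2}{27} = - \frac{2}{27} + 2 L$)
$\left(1077 + t{\left(-56 \right)}\right) 3 = \left(1077 + \left(- \frac{2}{27} + 2 \left(-56\right)\right)\right) 3 = \left(1077 - \frac{3026}{27}\right) 3 = \frac{26053}{27} \cdot 3 = \frac{26053}{9}$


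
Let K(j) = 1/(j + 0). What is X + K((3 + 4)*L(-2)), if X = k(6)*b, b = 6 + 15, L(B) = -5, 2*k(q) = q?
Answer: 2204/35 ≈ 62.971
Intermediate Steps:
k(q) = q/2
b = 21
K(j) = 1/j
X = 63 (X = ((½)*6)*21 = 3*21 = 63)
X + K((3 + 4)*L(-2)) = 63 + 1/((3 + 4)*(-5)) = 63 + 1/(7*(-5)) = 63 + 1/(-35) = 63 - 1/35 = 2204/35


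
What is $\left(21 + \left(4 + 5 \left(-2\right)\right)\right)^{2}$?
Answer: $225$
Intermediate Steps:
$\left(21 + \left(4 + 5 \left(-2\right)\right)\right)^{2} = \left(21 + \left(4 - 10\right)\right)^{2} = \left(21 - 6\right)^{2} = 15^{2} = 225$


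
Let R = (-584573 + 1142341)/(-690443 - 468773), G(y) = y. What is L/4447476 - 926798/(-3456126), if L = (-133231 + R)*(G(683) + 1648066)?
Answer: -6111537559808474347897/123738559268755464 ≈ -49391.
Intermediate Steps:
R = -69721/144902 (R = 557768/(-1159216) = 557768*(-1/1159216) = -69721/144902 ≈ -0.48116)
L = -31829937146338167/144902 (L = (-133231 - 69721/144902)*(683 + 1648066) = -19305508083/144902*1648749 = -31829937146338167/144902 ≈ -2.1967e+11)
L/4447476 - 926798/(-3456126) = -31829937146338167/144902/4447476 - 926798/(-3456126) = -31829937146338167/144902*1/4447476 - 926798*(-1/3456126) = -3536659682926463/71605351928 + 463399/1728063 = -6111537559808474347897/123738559268755464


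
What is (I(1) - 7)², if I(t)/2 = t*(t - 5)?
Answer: 225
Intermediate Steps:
I(t) = 2*t*(-5 + t) (I(t) = 2*(t*(t - 5)) = 2*(t*(-5 + t)) = 2*t*(-5 + t))
(I(1) - 7)² = (2*1*(-5 + 1) - 7)² = (2*1*(-4) - 7)² = (-8 - 7)² = (-15)² = 225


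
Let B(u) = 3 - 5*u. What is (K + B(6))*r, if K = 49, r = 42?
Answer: 924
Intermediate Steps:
(K + B(6))*r = (49 + (3 - 5*6))*42 = (49 + (3 - 30))*42 = (49 - 27)*42 = 22*42 = 924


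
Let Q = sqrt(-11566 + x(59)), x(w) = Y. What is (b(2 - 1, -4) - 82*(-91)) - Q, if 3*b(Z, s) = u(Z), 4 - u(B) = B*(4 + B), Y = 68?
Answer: 22385/3 - I*sqrt(11498) ≈ 7461.7 - 107.23*I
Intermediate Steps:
u(B) = 4 - B*(4 + B)
b(Z, s) = 4/3 - 4*Z/3 - Z**2/3 (b(Z, s) = (4 - Z**2 - 4*Z)/3 = 4/3 - 4*Z/3 - Z**2/3)
x(w) = 68
Q = I*sqrt(11498) (Q = sqrt(-11566 + 68) = sqrt(-11498) = I*sqrt(11498) ≈ 107.23*I)
(b(2 - 1, -4) - 82*(-91)) - Q = ((4/3 - 4*(2 - 1)/3 - (2 - 1)**2/3) - 82*(-91)) - I*sqrt(11498) = ((4/3 - 4/3*1 - 1/3*1**2) + 7462) - I*sqrt(11498) = ((4/3 - 4/3 - 1/3*1) + 7462) - I*sqrt(11498) = ((4/3 - 4/3 - 1/3) + 7462) - I*sqrt(11498) = (-1/3 + 7462) - I*sqrt(11498) = 22385/3 - I*sqrt(11498)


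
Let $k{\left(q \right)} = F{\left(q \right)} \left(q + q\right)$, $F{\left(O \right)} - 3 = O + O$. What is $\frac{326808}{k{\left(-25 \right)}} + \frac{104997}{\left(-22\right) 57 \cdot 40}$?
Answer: $\frac{538198211}{3929200} \approx 136.97$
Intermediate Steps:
$F{\left(O \right)} = 3 + 2 O$ ($F{\left(O \right)} = 3 + \left(O + O\right) = 3 + 2 O$)
$k{\left(q \right)} = 2 q \left(3 + 2 q\right)$ ($k{\left(q \right)} = \left(3 + 2 q\right) \left(q + q\right) = \left(3 + 2 q\right) 2 q = 2 q \left(3 + 2 q\right)$)
$\frac{326808}{k{\left(-25 \right)}} + \frac{104997}{\left(-22\right) 57 \cdot 40} = \frac{326808}{2 \left(-25\right) \left(3 + 2 \left(-25\right)\right)} + \frac{104997}{\left(-22\right) 57 \cdot 40} = \frac{326808}{2 \left(-25\right) \left(3 - 50\right)} + \frac{104997}{\left(-1254\right) 40} = \frac{326808}{2 \left(-25\right) \left(-47\right)} + \frac{104997}{-50160} = \frac{326808}{2350} + 104997 \left(- \frac{1}{50160}\right) = 326808 \cdot \frac{1}{2350} - \frac{34999}{16720} = \frac{163404}{1175} - \frac{34999}{16720} = \frac{538198211}{3929200}$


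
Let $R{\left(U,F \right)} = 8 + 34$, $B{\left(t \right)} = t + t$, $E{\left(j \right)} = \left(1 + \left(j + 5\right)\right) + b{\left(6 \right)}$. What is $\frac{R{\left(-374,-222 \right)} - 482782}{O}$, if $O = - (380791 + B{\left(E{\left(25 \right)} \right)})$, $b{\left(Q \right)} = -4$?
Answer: $\frac{96548}{76169} \approx 1.2675$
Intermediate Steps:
$E{\left(j \right)} = 2 + j$ ($E{\left(j \right)} = \left(1 + \left(j + 5\right)\right) - 4 = \left(1 + \left(5 + j\right)\right) - 4 = \left(6 + j\right) - 4 = 2 + j$)
$B{\left(t \right)} = 2 t$
$R{\left(U,F \right)} = 42$
$O = -380845$ ($O = - (380791 + 2 \left(2 + 25\right)) = - (380791 + 2 \cdot 27) = - (380791 + 54) = \left(-1\right) 380845 = -380845$)
$\frac{R{\left(-374,-222 \right)} - 482782}{O} = \frac{42 - 482782}{-380845} = \left(42 - 482782\right) \left(- \frac{1}{380845}\right) = \left(-482740\right) \left(- \frac{1}{380845}\right) = \frac{96548}{76169}$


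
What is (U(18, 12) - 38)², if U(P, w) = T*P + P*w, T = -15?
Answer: 8464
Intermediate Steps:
U(P, w) = -15*P + P*w
(U(18, 12) - 38)² = (18*(-15 + 12) - 38)² = (18*(-3) - 38)² = (-54 - 38)² = (-92)² = 8464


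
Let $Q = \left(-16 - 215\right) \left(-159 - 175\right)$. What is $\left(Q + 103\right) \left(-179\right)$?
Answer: $-13829003$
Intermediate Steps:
$Q = 77154$ ($Q = \left(-231\right) \left(-334\right) = 77154$)
$\left(Q + 103\right) \left(-179\right) = \left(77154 + 103\right) \left(-179\right) = 77257 \left(-179\right) = -13829003$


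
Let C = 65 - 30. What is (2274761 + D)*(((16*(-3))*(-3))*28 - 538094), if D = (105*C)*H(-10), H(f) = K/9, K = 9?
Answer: -1216826087032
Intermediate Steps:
C = 35
H(f) = 1 (H(f) = 9/9 = 9*(⅑) = 1)
D = 3675 (D = (105*35)*1 = 3675*1 = 3675)
(2274761 + D)*(((16*(-3))*(-3))*28 - 538094) = (2274761 + 3675)*(((16*(-3))*(-3))*28 - 538094) = 2278436*(-48*(-3)*28 - 538094) = 2278436*(144*28 - 538094) = 2278436*(4032 - 538094) = 2278436*(-534062) = -1216826087032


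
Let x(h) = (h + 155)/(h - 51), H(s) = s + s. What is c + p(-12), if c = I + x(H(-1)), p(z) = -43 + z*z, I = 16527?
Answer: 881131/53 ≈ 16625.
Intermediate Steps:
H(s) = 2*s
x(h) = (155 + h)/(-51 + h)
p(z) = -43 + z**2
c = 875778/53 (c = 16527 + (155 + 2*(-1))/(-51 + 2*(-1)) = 16527 + (155 - 2)/(-51 - 2) = 16527 + 153/(-53) = 16527 - 1/53*153 = 16527 - 153/53 = 875778/53 ≈ 16524.)
c + p(-12) = 875778/53 + (-43 + (-12)**2) = 875778/53 + (-43 + 144) = 875778/53 + 101 = 881131/53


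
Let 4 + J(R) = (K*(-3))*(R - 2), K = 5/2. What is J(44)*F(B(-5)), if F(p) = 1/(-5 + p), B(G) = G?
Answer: 319/10 ≈ 31.900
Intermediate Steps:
K = 5/2 (K = 5*(½) = 5/2 ≈ 2.5000)
J(R) = 11 - 15*R/2 (J(R) = -4 + ((5/2)*(-3))*(R - 2) = -4 - 15*(-2 + R)/2 = -4 + (15 - 15*R/2) = 11 - 15*R/2)
J(44)*F(B(-5)) = (11 - 15/2*44)/(-5 - 5) = (11 - 330)/(-10) = -319*(-⅒) = 319/10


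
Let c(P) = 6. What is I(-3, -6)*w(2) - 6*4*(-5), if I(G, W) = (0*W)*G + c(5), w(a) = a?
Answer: 132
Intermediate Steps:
I(G, W) = 6 (I(G, W) = (0*W)*G + 6 = 0*G + 6 = 0 + 6 = 6)
I(-3, -6)*w(2) - 6*4*(-5) = 6*2 - 6*4*(-5) = 12 - 24*(-5) = 12 + 120 = 132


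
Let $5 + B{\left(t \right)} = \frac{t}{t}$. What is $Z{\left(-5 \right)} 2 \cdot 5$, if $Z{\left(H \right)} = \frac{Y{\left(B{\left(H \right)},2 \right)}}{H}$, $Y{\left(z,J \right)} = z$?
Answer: $8$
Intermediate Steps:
$B{\left(t \right)} = -4$ ($B{\left(t \right)} = -5 + \frac{t}{t} = -5 + 1 = -4$)
$Z{\left(H \right)} = - \frac{4}{H}$
$Z{\left(-5 \right)} 2 \cdot 5 = - \frac{4}{-5} \cdot 2 \cdot 5 = \left(-4\right) \left(- \frac{1}{5}\right) 2 \cdot 5 = \frac{4}{5} \cdot 2 \cdot 5 = \frac{8}{5} \cdot 5 = 8$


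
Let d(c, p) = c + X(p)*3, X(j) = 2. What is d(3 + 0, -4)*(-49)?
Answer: -441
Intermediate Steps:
d(c, p) = 6 + c (d(c, p) = c + 2*3 = c + 6 = 6 + c)
d(3 + 0, -4)*(-49) = (6 + (3 + 0))*(-49) = (6 + 3)*(-49) = 9*(-49) = -441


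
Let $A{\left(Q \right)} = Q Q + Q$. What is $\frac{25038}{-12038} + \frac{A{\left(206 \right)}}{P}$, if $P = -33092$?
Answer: $- \frac{25805421}{7660798} \approx -3.3685$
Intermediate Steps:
$A{\left(Q \right)} = Q + Q^{2}$ ($A{\left(Q \right)} = Q^{2} + Q = Q + Q^{2}$)
$\frac{25038}{-12038} + \frac{A{\left(206 \right)}}{P} = \frac{25038}{-12038} + \frac{206 \left(1 + 206\right)}{-33092} = 25038 \left(- \frac{1}{12038}\right) + 206 \cdot 207 \left(- \frac{1}{33092}\right) = - \frac{963}{463} + 42642 \left(- \frac{1}{33092}\right) = - \frac{963}{463} - \frac{21321}{16546} = - \frac{25805421}{7660798}$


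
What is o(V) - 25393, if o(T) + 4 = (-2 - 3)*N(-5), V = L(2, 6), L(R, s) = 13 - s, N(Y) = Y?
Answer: -25372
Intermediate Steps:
V = 7 (V = 13 - 1*6 = 13 - 6 = 7)
o(T) = 21 (o(T) = -4 + (-2 - 3)*(-5) = -4 - 5*(-5) = -4 + 25 = 21)
o(V) - 25393 = 21 - 25393 = -25372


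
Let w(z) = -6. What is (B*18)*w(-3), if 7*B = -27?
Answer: 2916/7 ≈ 416.57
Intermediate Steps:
B = -27/7 (B = (⅐)*(-27) = -27/7 ≈ -3.8571)
(B*18)*w(-3) = -27/7*18*(-6) = -486/7*(-6) = 2916/7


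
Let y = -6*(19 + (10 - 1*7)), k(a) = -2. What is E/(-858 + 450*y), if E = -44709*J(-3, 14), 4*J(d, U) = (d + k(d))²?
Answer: 372575/80344 ≈ 4.6372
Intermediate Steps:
J(d, U) = (-2 + d)²/4 (J(d, U) = (d - 2)²/4 = (-2 + d)²/4)
E = -1117725/4 (E = -44709*(-2 - 3)²/4 = -44709*(-5)²/4 = -44709*25/4 = -1117725/4 ≈ -2.7943e+5)
y = -132 (y = -6*(19 + (10 - 7)) = -6*(19 + 3) = -6*22 = -1*132 = -132)
E/(-858 + 450*y) = -1117725/(4*(-858 + 450*(-132))) = -1117725/(4*(-858 - 59400)) = -1117725/4/(-60258) = -1117725/4*(-1/60258) = 372575/80344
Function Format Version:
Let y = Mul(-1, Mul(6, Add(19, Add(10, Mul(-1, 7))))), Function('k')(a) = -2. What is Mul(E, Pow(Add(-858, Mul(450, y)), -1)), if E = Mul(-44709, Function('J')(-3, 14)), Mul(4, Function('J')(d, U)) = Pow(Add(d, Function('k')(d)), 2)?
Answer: Rational(372575, 80344) ≈ 4.6372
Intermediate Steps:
Function('J')(d, U) = Mul(Rational(1, 4), Pow(Add(-2, d), 2)) (Function('J')(d, U) = Mul(Rational(1, 4), Pow(Add(d, -2), 2)) = Mul(Rational(1, 4), Pow(Add(-2, d), 2)))
E = Rational(-1117725, 4) (E = Mul(-44709, Mul(Rational(1, 4), Pow(Add(-2, -3), 2))) = Mul(-44709, Mul(Rational(1, 4), Pow(-5, 2))) = Mul(-44709, Mul(Rational(1, 4), 25)) = Mul(-44709, Rational(25, 4)) = Rational(-1117725, 4) ≈ -2.7943e+5)
y = -132 (y = Mul(-1, Mul(6, Add(19, Add(10, -7)))) = Mul(-1, Mul(6, Add(19, 3))) = Mul(-1, Mul(6, 22)) = Mul(-1, 132) = -132)
Mul(E, Pow(Add(-858, Mul(450, y)), -1)) = Mul(Rational(-1117725, 4), Pow(Add(-858, Mul(450, -132)), -1)) = Mul(Rational(-1117725, 4), Pow(Add(-858, -59400), -1)) = Mul(Rational(-1117725, 4), Pow(-60258, -1)) = Mul(Rational(-1117725, 4), Rational(-1, 60258)) = Rational(372575, 80344)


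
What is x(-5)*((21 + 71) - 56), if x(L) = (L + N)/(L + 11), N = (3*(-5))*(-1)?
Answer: 60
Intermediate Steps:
N = 15 (N = -15*(-1) = 15)
x(L) = (15 + L)/(11 + L) (x(L) = (L + 15)/(L + 11) = (15 + L)/(11 + L))
x(-5)*((21 + 71) - 56) = ((15 - 5)/(11 - 5))*((21 + 71) - 56) = (10/6)*(92 - 56) = ((1/6)*10)*36 = (5/3)*36 = 60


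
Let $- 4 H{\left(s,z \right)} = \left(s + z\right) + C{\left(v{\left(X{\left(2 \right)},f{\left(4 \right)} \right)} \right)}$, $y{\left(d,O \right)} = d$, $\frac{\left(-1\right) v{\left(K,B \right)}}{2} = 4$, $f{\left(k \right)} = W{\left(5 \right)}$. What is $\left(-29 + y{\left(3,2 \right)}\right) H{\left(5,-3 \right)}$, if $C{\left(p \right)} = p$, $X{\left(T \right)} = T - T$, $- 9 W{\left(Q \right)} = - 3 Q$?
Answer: $-39$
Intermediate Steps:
$W{\left(Q \right)} = \frac{Q}{3}$ ($W{\left(Q \right)} = - \frac{\left(-3\right) Q}{9} = \frac{Q}{3}$)
$f{\left(k \right)} = \frac{5}{3}$ ($f{\left(k \right)} = \frac{1}{3} \cdot 5 = \frac{5}{3}$)
$X{\left(T \right)} = 0$
$v{\left(K,B \right)} = -8$ ($v{\left(K,B \right)} = \left(-2\right) 4 = -8$)
$H{\left(s,z \right)} = 2 - \frac{s}{4} - \frac{z}{4}$ ($H{\left(s,z \right)} = - \frac{\left(s + z\right) - 8}{4} = - \frac{-8 + s + z}{4} = 2 - \frac{s}{4} - \frac{z}{4}$)
$\left(-29 + y{\left(3,2 \right)}\right) H{\left(5,-3 \right)} = \left(-29 + 3\right) \left(2 - \frac{5}{4} - - \frac{3}{4}\right) = - 26 \left(2 - \frac{5}{4} + \frac{3}{4}\right) = \left(-26\right) \frac{3}{2} = -39$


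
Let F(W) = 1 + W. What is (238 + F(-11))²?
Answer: 51984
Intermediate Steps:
(238 + F(-11))² = (238 + (1 - 11))² = (238 - 10)² = 228² = 51984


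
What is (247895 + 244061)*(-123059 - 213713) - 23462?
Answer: -165677029494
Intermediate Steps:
(247895 + 244061)*(-123059 - 213713) - 23462 = 491956*(-336772) - 23462 = -165677006032 - 23462 = -165677029494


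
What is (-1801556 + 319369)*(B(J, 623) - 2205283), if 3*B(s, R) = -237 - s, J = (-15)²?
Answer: 3268870050719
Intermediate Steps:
J = 225
B(s, R) = -79 - s/3 (B(s, R) = (-237 - s)/3 = -79 - s/3)
(-1801556 + 319369)*(B(J, 623) - 2205283) = (-1801556 + 319369)*((-79 - ⅓*225) - 2205283) = -1482187*((-79 - 75) - 2205283) = -1482187*(-154 - 2205283) = -1482187*(-2205437) = 3268870050719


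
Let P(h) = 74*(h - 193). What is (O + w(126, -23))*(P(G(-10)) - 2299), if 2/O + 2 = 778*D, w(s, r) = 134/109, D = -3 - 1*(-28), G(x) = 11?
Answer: -20546371875/1059916 ≈ -19385.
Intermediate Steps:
D = 25 (D = -3 + 28 = 25)
w(s, r) = 134/109 (w(s, r) = 134*(1/109) = 134/109)
P(h) = -14282 + 74*h (P(h) = 74*(-193 + h) = -14282 + 74*h)
O = 1/9724 (O = 2/(-2 + 778*25) = 2/(-2 + 19450) = 2/19448 = 2*(1/19448) = 1/9724 ≈ 0.00010284)
(O + w(126, -23))*(P(G(-10)) - 2299) = (1/9724 + 134/109)*((-14282 + 74*11) - 2299) = 1303125*((-14282 + 814) - 2299)/1059916 = 1303125*(-13468 - 2299)/1059916 = (1303125/1059916)*(-15767) = -20546371875/1059916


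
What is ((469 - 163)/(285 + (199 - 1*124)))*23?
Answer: 391/20 ≈ 19.550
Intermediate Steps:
((469 - 163)/(285 + (199 - 1*124)))*23 = (306/(285 + (199 - 124)))*23 = (306/(285 + 75))*23 = (306/360)*23 = (306*(1/360))*23 = (17/20)*23 = 391/20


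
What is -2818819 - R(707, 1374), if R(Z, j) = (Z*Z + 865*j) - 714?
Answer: -4506464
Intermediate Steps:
R(Z, j) = -714 + Z² + 865*j (R(Z, j) = (Z² + 865*j) - 714 = -714 + Z² + 865*j)
-2818819 - R(707, 1374) = -2818819 - (-714 + 707² + 865*1374) = -2818819 - (-714 + 499849 + 1188510) = -2818819 - 1*1687645 = -2818819 - 1687645 = -4506464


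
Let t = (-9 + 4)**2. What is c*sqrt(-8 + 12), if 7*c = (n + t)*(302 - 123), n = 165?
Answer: 68020/7 ≈ 9717.1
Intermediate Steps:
t = 25 (t = (-5)**2 = 25)
c = 34010/7 (c = ((165 + 25)*(302 - 123))/7 = (190*179)/7 = (1/7)*34010 = 34010/7 ≈ 4858.6)
c*sqrt(-8 + 12) = 34010*sqrt(-8 + 12)/7 = 34010*sqrt(4)/7 = (34010/7)*2 = 68020/7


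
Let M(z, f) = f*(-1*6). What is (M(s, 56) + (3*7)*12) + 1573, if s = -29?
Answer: 1489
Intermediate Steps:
M(z, f) = -6*f (M(z, f) = f*(-6) = -6*f)
(M(s, 56) + (3*7)*12) + 1573 = (-6*56 + (3*7)*12) + 1573 = (-336 + 21*12) + 1573 = (-336 + 252) + 1573 = -84 + 1573 = 1489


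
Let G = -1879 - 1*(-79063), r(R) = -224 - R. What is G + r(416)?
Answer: 76544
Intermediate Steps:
G = 77184 (G = -1879 + 79063 = 77184)
G + r(416) = 77184 + (-224 - 1*416) = 77184 + (-224 - 416) = 77184 - 640 = 76544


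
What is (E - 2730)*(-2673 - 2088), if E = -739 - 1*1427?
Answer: 23309856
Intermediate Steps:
E = -2166 (E = -739 - 1427 = -2166)
(E - 2730)*(-2673 - 2088) = (-2166 - 2730)*(-2673 - 2088) = -4896*(-4761) = 23309856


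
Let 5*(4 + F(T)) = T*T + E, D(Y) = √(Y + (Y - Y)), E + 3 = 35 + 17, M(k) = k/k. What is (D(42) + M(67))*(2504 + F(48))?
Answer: 14853/5 + 14853*√42/5 ≈ 22222.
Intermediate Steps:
M(k) = 1
E = 49 (E = -3 + (35 + 17) = -3 + 52 = 49)
D(Y) = √Y (D(Y) = √(Y + 0) = √Y)
F(T) = 29/5 + T²/5 (F(T) = -4 + (T*T + 49)/5 = -4 + (T² + 49)/5 = -4 + (49 + T²)/5 = -4 + (49/5 + T²/5) = 29/5 + T²/5)
(D(42) + M(67))*(2504 + F(48)) = (√42 + 1)*(2504 + (29/5 + (⅕)*48²)) = (1 + √42)*(2504 + (29/5 + (⅕)*2304)) = (1 + √42)*(2504 + (29/5 + 2304/5)) = (1 + √42)*(2504 + 2333/5) = (1 + √42)*(14853/5) = 14853/5 + 14853*√42/5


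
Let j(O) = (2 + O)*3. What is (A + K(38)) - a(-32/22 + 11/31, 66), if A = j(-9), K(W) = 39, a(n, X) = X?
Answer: -48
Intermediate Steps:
j(O) = 6 + 3*O
A = -21 (A = 6 + 3*(-9) = 6 - 27 = -21)
(A + K(38)) - a(-32/22 + 11/31, 66) = (-21 + 39) - 1*66 = 18 - 66 = -48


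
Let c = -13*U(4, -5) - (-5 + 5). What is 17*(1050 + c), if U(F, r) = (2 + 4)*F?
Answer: 12546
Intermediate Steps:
U(F, r) = 6*F
c = -312 (c = -78*4 - (-5 + 5) = -13*24 - 1*0 = -312 + 0 = -312)
17*(1050 + c) = 17*(1050 - 312) = 17*738 = 12546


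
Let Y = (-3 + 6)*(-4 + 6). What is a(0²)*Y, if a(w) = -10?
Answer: -60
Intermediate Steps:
Y = 6 (Y = 3*2 = 6)
a(0²)*Y = -10*6 = -60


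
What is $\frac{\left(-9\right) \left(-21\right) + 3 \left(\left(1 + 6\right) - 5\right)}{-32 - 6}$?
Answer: $- \frac{195}{38} \approx -5.1316$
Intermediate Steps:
$\frac{\left(-9\right) \left(-21\right) + 3 \left(\left(1 + 6\right) - 5\right)}{-32 - 6} = \frac{189 + 3 \left(7 - 5\right)}{-32 + \left(0 - 6\right)} = \frac{189 + 3 \cdot 2}{-32 - 6} = \frac{189 + 6}{-38} = 195 \left(- \frac{1}{38}\right) = - \frac{195}{38}$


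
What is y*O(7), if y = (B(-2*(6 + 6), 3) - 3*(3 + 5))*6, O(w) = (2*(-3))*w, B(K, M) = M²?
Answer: 3780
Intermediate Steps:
O(w) = -6*w
y = -90 (y = (3² - 3*(3 + 5))*6 = (9 - 3*8)*6 = (9 - 24)*6 = -15*6 = -90)
y*O(7) = -(-540)*7 = -90*(-42) = 3780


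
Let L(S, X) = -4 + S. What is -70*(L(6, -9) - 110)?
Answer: 7560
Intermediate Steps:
-70*(L(6, -9) - 110) = -70*((-4 + 6) - 110) = -70*(2 - 110) = -70*(-108) = 7560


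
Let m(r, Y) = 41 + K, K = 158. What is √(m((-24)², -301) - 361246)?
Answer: I*√361047 ≈ 600.87*I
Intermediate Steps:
m(r, Y) = 199 (m(r, Y) = 41 + 158 = 199)
√(m((-24)², -301) - 361246) = √(199 - 361246) = √(-361047) = I*√361047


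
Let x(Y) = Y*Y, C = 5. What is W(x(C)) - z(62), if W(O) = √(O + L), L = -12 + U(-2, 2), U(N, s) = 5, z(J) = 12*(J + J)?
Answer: -1488 + 3*√2 ≈ -1483.8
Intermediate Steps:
z(J) = 24*J (z(J) = 12*(2*J) = 24*J)
L = -7 (L = -12 + 5 = -7)
x(Y) = Y²
W(O) = √(-7 + O) (W(O) = √(O - 7) = √(-7 + O))
W(x(C)) - z(62) = √(-7 + 5²) - 24*62 = √(-7 + 25) - 1*1488 = √18 - 1488 = 3*√2 - 1488 = -1488 + 3*√2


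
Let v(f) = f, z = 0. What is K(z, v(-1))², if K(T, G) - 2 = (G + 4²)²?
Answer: 51529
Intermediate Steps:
K(T, G) = 2 + (16 + G)² (K(T, G) = 2 + (G + 4²)² = 2 + (G + 16)² = 2 + (16 + G)²)
K(z, v(-1))² = (2 + (16 - 1)²)² = (2 + 15²)² = (2 + 225)² = 227² = 51529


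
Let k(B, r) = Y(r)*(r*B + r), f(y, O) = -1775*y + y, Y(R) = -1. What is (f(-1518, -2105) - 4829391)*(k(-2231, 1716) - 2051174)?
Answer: -3793295773254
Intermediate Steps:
f(y, O) = -1774*y
k(B, r) = -r - B*r (k(B, r) = -(r*B + r) = -(B*r + r) = -(r + B*r) = -r - B*r)
(f(-1518, -2105) - 4829391)*(k(-2231, 1716) - 2051174) = (-1774*(-1518) - 4829391)*(-1*1716*(1 - 2231) - 2051174) = (2692932 - 4829391)*(-1*1716*(-2230) - 2051174) = -2136459*(3826680 - 2051174) = -2136459*1775506 = -3793295773254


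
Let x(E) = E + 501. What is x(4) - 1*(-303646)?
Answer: 304151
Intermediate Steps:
x(E) = 501 + E
x(4) - 1*(-303646) = (501 + 4) - 1*(-303646) = 505 + 303646 = 304151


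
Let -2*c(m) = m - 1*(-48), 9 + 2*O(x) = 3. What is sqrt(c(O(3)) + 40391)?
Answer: sqrt(161474)/2 ≈ 200.92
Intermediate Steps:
O(x) = -3 (O(x) = -9/2 + (1/2)*3 = -9/2 + 3/2 = -3)
c(m) = -24 - m/2 (c(m) = -(m - 1*(-48))/2 = -(m + 48)/2 = -(48 + m)/2 = -24 - m/2)
sqrt(c(O(3)) + 40391) = sqrt((-24 - 1/2*(-3)) + 40391) = sqrt((-24 + 3/2) + 40391) = sqrt(-45/2 + 40391) = sqrt(80737/2) = sqrt(161474)/2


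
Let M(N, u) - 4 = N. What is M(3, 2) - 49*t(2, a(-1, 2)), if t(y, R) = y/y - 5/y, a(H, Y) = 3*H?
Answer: 161/2 ≈ 80.500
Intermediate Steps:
M(N, u) = 4 + N
t(y, R) = 1 - 5/y
M(3, 2) - 49*t(2, a(-1, 2)) = (4 + 3) - 49*(-5 + 2)/2 = 7 - 49*(-3)/2 = 7 - 49*(-3/2) = 7 + 147/2 = 161/2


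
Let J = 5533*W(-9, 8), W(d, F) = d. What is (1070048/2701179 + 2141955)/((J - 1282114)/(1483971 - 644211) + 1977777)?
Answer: 1619562517403240560/1495423730123972337 ≈ 1.0830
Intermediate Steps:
J = -49797 (J = 5533*(-9) = -49797)
(1070048/2701179 + 2141955)/((J - 1282114)/(1483971 - 644211) + 1977777) = (1070048/2701179 + 2141955)/((-49797 - 1282114)/(1483971 - 644211) + 1977777) = (1070048*(1/2701179) + 2141955)/(-1331911/839760 + 1977777) = (1070048/2701179 + 2141955)/(-1331911*1/839760 + 1977777) = 5785804934993/(2701179*(-1331911/839760 + 1977777)) = 5785804934993/(2701179*(1660856681609/839760)) = (5785804934993/2701179)*(839760/1660856681609) = 1619562517403240560/1495423730123972337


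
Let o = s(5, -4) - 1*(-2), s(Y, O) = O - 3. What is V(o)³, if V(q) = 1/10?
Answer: 1/1000 ≈ 0.0010000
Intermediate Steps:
s(Y, O) = -3 + O
o = -5 (o = (-3 - 4) - 1*(-2) = -7 + 2 = -5)
V(q) = ⅒
V(o)³ = (⅒)³ = 1/1000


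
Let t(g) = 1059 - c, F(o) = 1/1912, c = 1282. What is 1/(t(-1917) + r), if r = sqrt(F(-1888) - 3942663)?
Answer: -426376/7633453503 - 2*I*sqrt(3603341651090)/7633453503 ≈ -5.5856e-5 - 0.00049735*I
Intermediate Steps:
F(o) = 1/1912
t(g) = -223 (t(g) = 1059 - 1*1282 = 1059 - 1282 = -223)
r = I*sqrt(3603341651090)/956 (r = sqrt(1/1912 - 3942663) = sqrt(-7538371655/1912) = I*sqrt(3603341651090)/956 ≈ 1985.6*I)
1/(t(-1917) + r) = 1/(-223 + I*sqrt(3603341651090)/956)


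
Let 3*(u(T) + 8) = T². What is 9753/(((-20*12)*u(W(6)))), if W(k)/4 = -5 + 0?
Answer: -9753/30080 ≈ -0.32424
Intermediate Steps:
W(k) = -20 (W(k) = 4*(-5 + 0) = 4*(-5) = -20)
u(T) = -8 + T²/3
9753/(((-20*12)*u(W(6)))) = 9753/(((-20*12)*(-8 + (⅓)*(-20)²))) = 9753/((-240*(-8 + (⅓)*400))) = 9753/((-240*(-8 + 400/3))) = 9753/((-240*376/3)) = 9753/(-30080) = 9753*(-1/30080) = -9753/30080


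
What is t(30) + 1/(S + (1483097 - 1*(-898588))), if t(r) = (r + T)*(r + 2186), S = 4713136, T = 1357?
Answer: 21806585067033/7094821 ≈ 3.0736e+6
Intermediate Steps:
t(r) = (1357 + r)*(2186 + r) (t(r) = (r + 1357)*(r + 2186) = (1357 + r)*(2186 + r))
t(30) + 1/(S + (1483097 - 1*(-898588))) = (2966402 + 30² + 3543*30) + 1/(4713136 + (1483097 - 1*(-898588))) = (2966402 + 900 + 106290) + 1/(4713136 + (1483097 + 898588)) = 3073592 + 1/(4713136 + 2381685) = 3073592 + 1/7094821 = 21806585067033/7094821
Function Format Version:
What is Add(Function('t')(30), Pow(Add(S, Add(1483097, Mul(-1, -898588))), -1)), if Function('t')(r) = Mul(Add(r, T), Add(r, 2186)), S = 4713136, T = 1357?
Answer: Rational(21806585067033, 7094821) ≈ 3.0736e+6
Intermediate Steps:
Function('t')(r) = Mul(Add(1357, r), Add(2186, r)) (Function('t')(r) = Mul(Add(r, 1357), Add(r, 2186)) = Mul(Add(1357, r), Add(2186, r)))
Add(Function('t')(30), Pow(Add(S, Add(1483097, Mul(-1, -898588))), -1)) = Add(Add(2966402, Pow(30, 2), Mul(3543, 30)), Pow(Add(4713136, Add(1483097, Mul(-1, -898588))), -1)) = Add(Add(2966402, 900, 106290), Pow(Add(4713136, Add(1483097, 898588)), -1)) = Add(3073592, Pow(Add(4713136, 2381685), -1)) = Add(3073592, Pow(7094821, -1)) = Add(3073592, Rational(1, 7094821)) = Rational(21806585067033, 7094821)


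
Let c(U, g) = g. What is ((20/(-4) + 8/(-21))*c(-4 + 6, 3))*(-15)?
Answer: 1695/7 ≈ 242.14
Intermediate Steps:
((20/(-4) + 8/(-21))*c(-4 + 6, 3))*(-15) = ((20/(-4) + 8/(-21))*3)*(-15) = ((20*(-1/4) + 8*(-1/21))*3)*(-15) = ((-5 - 8/21)*3)*(-15) = -113/21*3*(-15) = -113/7*(-15) = 1695/7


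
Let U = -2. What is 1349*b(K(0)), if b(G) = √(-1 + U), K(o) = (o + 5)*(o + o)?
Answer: 1349*I*√3 ≈ 2336.5*I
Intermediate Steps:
K(o) = 2*o*(5 + o) (K(o) = (5 + o)*(2*o) = 2*o*(5 + o))
b(G) = I*√3 (b(G) = √(-1 - 2) = √(-3) = I*√3)
1349*b(K(0)) = 1349*(I*√3) = 1349*I*√3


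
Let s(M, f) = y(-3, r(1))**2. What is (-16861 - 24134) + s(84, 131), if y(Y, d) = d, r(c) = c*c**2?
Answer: -40994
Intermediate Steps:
r(c) = c**3
s(M, f) = 1 (s(M, f) = (1**3)**2 = 1**2 = 1)
(-16861 - 24134) + s(84, 131) = (-16861 - 24134) + 1 = -40995 + 1 = -40994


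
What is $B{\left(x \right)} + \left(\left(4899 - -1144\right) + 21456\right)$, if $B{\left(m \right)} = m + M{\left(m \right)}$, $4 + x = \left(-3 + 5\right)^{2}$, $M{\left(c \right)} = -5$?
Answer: $27494$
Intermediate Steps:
$x = 0$ ($x = -4 + \left(-3 + 5\right)^{2} = -4 + 2^{2} = -4 + 4 = 0$)
$B{\left(m \right)} = -5 + m$ ($B{\left(m \right)} = m - 5 = -5 + m$)
$B{\left(x \right)} + \left(\left(4899 - -1144\right) + 21456\right) = \left(-5 + 0\right) + \left(\left(4899 - -1144\right) + 21456\right) = -5 + \left(\left(4899 + 1144\right) + 21456\right) = -5 + \left(6043 + 21456\right) = -5 + 27499 = 27494$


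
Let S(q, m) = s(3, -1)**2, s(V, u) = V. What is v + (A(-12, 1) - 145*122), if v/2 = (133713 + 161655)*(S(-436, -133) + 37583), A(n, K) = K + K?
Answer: 22206930024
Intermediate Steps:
A(n, K) = 2*K
S(q, m) = 9 (S(q, m) = 3**2 = 9)
v = 22206947712 (v = 2*((133713 + 161655)*(9 + 37583)) = 2*(295368*37592) = 2*11103473856 = 22206947712)
v + (A(-12, 1) - 145*122) = 22206947712 + (2*1 - 145*122) = 22206947712 + (2 - 17690) = 22206947712 - 17688 = 22206930024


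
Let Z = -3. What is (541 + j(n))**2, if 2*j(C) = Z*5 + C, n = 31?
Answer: 301401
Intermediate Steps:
j(C) = -15/2 + C/2 (j(C) = (-3*5 + C)/2 = (-15 + C)/2 = -15/2 + C/2)
(541 + j(n))**2 = (541 + (-15/2 + (1/2)*31))**2 = (541 + (-15/2 + 31/2))**2 = (541 + 8)**2 = 549**2 = 301401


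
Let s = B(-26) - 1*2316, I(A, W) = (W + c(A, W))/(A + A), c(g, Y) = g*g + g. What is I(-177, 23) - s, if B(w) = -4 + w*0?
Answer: 790105/354 ≈ 2231.9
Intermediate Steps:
c(g, Y) = g + g² (c(g, Y) = g² + g = g + g²)
B(w) = -4 (B(w) = -4 + 0 = -4)
I(A, W) = (W + A*(1 + A))/(2*A) (I(A, W) = (W + A*(1 + A))/(A + A) = (W + A*(1 + A))/((2*A)) = (W + A*(1 + A))*(1/(2*A)) = (W + A*(1 + A))/(2*A))
s = -2320 (s = -4 - 1*2316 = -4 - 2316 = -2320)
I(-177, 23) - s = (½)*(23 - 177*(1 - 177))/(-177) - 1*(-2320) = (½)*(-1/177)*(23 - 177*(-176)) + 2320 = (½)*(-1/177)*(23 + 31152) + 2320 = (½)*(-1/177)*31175 + 2320 = -31175/354 + 2320 = 790105/354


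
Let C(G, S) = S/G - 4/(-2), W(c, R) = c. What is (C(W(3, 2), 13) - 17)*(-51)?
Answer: 544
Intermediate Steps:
C(G, S) = 2 + S/G (C(G, S) = S/G - 4*(-½) = S/G + 2 = 2 + S/G)
(C(W(3, 2), 13) - 17)*(-51) = ((2 + 13/3) - 17)*(-51) = (19/3 - 17)*(-51) = -32/3*(-51) = 544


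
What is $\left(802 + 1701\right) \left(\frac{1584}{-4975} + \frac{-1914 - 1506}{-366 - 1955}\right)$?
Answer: $\frac{33385104108}{11546975} \approx 2891.2$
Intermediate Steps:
$\left(802 + 1701\right) \left(\frac{1584}{-4975} + \frac{-1914 - 1506}{-366 - 1955}\right) = 2503 \left(1584 \left(- \frac{1}{4975}\right) - \frac{3420}{-2321}\right) = 2503 \left(- \frac{1584}{4975} - - \frac{3420}{2321}\right) = 2503 \left(- \frac{1584}{4975} + \frac{3420}{2321}\right) = 2503 \cdot \frac{13338036}{11546975} = \frac{33385104108}{11546975}$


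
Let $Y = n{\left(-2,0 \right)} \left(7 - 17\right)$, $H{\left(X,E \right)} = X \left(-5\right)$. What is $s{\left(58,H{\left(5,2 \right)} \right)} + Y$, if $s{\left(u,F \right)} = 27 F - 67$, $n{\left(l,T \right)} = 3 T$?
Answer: $-742$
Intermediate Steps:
$H{\left(X,E \right)} = - 5 X$
$s{\left(u,F \right)} = -67 + 27 F$
$Y = 0$ ($Y = 3 \cdot 0 \left(7 - 17\right) = 0 \left(-10\right) = 0$)
$s{\left(58,H{\left(5,2 \right)} \right)} + Y = \left(-67 + 27 \left(\left(-5\right) 5\right)\right) + 0 = \left(-67 + 27 \left(-25\right)\right) + 0 = \left(-67 - 675\right) + 0 = -742 + 0 = -742$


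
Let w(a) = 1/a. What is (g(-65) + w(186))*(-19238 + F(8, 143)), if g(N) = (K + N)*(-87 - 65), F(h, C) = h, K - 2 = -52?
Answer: -10420355605/31 ≈ -3.3614e+8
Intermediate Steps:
K = -50 (K = 2 - 52 = -50)
g(N) = 7600 - 152*N (g(N) = (-50 + N)*(-87 - 65) = (-50 + N)*(-152) = 7600 - 152*N)
(g(-65) + w(186))*(-19238 + F(8, 143)) = ((7600 - 152*(-65)) + 1/186)*(-19238 + 8) = ((7600 + 9880) + 1/186)*(-19230) = (17480 + 1/186)*(-19230) = (3251281/186)*(-19230) = -10420355605/31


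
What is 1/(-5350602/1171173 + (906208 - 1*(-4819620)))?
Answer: 390391/2235309935214 ≈ 1.7465e-7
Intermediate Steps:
1/(-5350602/1171173 + (906208 - 1*(-4819620))) = 1/(-5350602*1/1171173 + (906208 + 4819620)) = 1/(-1783534/390391 + 5725828) = 1/(2235309935214/390391) = 390391/2235309935214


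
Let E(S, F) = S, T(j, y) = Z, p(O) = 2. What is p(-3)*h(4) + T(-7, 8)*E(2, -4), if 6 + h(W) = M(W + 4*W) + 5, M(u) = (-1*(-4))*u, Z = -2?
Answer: 154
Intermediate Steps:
T(j, y) = -2
M(u) = 4*u
h(W) = -1 + 20*W (h(W) = -6 + (4*(W + 4*W) + 5) = -6 + (4*(5*W) + 5) = -6 + (20*W + 5) = -6 + (5 + 20*W) = -1 + 20*W)
p(-3)*h(4) + T(-7, 8)*E(2, -4) = 2*(-1 + 20*4) - 2*2 = 2*(-1 + 80) - 4 = 2*79 - 4 = 158 - 4 = 154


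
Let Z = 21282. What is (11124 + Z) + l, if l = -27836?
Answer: 4570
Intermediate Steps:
(11124 + Z) + l = (11124 + 21282) - 27836 = 32406 - 27836 = 4570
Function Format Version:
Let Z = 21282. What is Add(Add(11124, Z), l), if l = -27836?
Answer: 4570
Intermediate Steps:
Add(Add(11124, Z), l) = Add(Add(11124, 21282), -27836) = Add(32406, -27836) = 4570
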